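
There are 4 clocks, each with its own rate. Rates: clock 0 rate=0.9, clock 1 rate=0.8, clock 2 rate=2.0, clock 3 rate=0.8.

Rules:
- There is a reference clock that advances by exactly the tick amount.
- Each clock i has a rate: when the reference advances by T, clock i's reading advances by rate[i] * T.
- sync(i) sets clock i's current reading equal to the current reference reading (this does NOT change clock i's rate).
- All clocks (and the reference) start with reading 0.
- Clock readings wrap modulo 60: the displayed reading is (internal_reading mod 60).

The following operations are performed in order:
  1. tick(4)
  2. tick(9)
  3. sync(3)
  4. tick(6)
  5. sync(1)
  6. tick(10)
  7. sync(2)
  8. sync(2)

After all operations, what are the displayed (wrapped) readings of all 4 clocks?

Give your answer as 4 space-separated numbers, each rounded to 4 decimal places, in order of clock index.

Answer: 26.1000 27.0000 29.0000 25.8000

Derivation:
After op 1 tick(4): ref=4.0000 raw=[3.6000 3.2000 8.0000 3.2000]
After op 2 tick(9): ref=13.0000 raw=[11.7000 10.4000 26.0000 10.4000]
After op 3 sync(3): ref=13.0000 raw=[11.7000 10.4000 26.0000 13.0000]
After op 4 tick(6): ref=19.0000 raw=[17.1000 15.2000 38.0000 17.8000]
After op 5 sync(1): ref=19.0000 raw=[17.1000 19.0000 38.0000 17.8000]
After op 6 tick(10): ref=29.0000 raw=[26.1000 27.0000 58.0000 25.8000]
After op 7 sync(2): ref=29.0000 raw=[26.1000 27.0000 29.0000 25.8000]
After op 8 sync(2): ref=29.0000 raw=[26.1000 27.0000 29.0000 25.8000]
Wrap final raw readings (mod 60): 26.1000 mod 60 = 26.1000; 27.0000 mod 60 = 27.0000; 29.0000 mod 60 = 29.0000; 25.8000 mod 60 = 25.8000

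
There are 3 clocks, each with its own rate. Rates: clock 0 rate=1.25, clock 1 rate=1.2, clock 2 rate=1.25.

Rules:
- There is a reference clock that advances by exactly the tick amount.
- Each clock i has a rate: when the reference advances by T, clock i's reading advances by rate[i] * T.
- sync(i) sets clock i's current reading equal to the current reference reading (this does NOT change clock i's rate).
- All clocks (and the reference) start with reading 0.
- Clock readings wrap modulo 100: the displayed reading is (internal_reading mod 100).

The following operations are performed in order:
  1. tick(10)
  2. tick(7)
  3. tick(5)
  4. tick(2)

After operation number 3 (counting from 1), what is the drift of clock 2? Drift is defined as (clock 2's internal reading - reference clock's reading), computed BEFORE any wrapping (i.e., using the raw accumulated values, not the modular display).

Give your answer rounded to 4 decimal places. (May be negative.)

Answer: 5.5000

Derivation:
After op 1 tick(10): ref=10.0000 raw=[12.5000 12.0000 12.5000]
After op 2 tick(7): ref=17.0000 raw=[21.2500 20.4000 21.2500]
After op 3 tick(5): ref=22.0000 raw=[27.5000 26.4000 27.5000]
Drift of clock 2 after op 3: 27.5000 - 22.0000 = 5.5000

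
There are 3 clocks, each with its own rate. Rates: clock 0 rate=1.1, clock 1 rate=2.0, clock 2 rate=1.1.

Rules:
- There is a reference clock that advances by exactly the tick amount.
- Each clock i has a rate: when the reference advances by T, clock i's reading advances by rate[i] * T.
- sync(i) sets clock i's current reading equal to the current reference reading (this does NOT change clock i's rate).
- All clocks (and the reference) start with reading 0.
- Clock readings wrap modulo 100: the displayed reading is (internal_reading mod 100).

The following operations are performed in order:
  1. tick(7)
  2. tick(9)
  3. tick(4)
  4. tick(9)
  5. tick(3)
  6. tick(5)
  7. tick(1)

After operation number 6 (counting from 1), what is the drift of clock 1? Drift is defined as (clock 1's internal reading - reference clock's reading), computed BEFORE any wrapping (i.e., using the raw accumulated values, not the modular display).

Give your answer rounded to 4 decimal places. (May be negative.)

After op 1 tick(7): ref=7.0000 raw=[7.7000 14.0000 7.7000]
After op 2 tick(9): ref=16.0000 raw=[17.6000 32.0000 17.6000]
After op 3 tick(4): ref=20.0000 raw=[22.0000 40.0000 22.0000]
After op 4 tick(9): ref=29.0000 raw=[31.9000 58.0000 31.9000]
After op 5 tick(3): ref=32.0000 raw=[35.2000 64.0000 35.2000]
After op 6 tick(5): ref=37.0000 raw=[40.7000 74.0000 40.7000]
Drift of clock 1 after op 6: 74.0000 - 37.0000 = 37.0000

Answer: 37.0000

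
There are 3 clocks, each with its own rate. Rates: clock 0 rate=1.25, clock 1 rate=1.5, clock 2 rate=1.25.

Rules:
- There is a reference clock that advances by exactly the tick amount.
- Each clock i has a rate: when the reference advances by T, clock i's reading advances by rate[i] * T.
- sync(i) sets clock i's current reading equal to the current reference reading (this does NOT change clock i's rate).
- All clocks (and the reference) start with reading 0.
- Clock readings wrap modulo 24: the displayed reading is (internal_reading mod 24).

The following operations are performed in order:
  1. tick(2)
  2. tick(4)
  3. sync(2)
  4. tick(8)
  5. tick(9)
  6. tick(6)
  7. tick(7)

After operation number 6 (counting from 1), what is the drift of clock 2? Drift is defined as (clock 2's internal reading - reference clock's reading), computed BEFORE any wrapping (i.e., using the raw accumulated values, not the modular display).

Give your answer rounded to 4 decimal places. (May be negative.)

Answer: 5.7500

Derivation:
After op 1 tick(2): ref=2.0000 raw=[2.5000 3.0000 2.5000]
After op 2 tick(4): ref=6.0000 raw=[7.5000 9.0000 7.5000]
After op 3 sync(2): ref=6.0000 raw=[7.5000 9.0000 6.0000]
After op 4 tick(8): ref=14.0000 raw=[17.5000 21.0000 16.0000]
After op 5 tick(9): ref=23.0000 raw=[28.7500 34.5000 27.2500]
After op 6 tick(6): ref=29.0000 raw=[36.2500 43.5000 34.7500]
Drift of clock 2 after op 6: 34.7500 - 29.0000 = 5.7500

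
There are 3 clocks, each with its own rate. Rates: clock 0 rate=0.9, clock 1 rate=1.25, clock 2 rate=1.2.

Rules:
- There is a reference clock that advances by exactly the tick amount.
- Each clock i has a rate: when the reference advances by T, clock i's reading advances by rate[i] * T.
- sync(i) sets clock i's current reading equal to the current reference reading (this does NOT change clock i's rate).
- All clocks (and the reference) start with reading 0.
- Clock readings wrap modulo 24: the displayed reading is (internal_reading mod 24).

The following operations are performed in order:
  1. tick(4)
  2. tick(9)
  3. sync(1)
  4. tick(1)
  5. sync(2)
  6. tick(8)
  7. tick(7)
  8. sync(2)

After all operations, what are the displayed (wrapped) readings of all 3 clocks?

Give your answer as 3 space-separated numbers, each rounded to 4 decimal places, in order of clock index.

After op 1 tick(4): ref=4.0000 raw=[3.6000 5.0000 4.8000]
After op 2 tick(9): ref=13.0000 raw=[11.7000 16.2500 15.6000]
After op 3 sync(1): ref=13.0000 raw=[11.7000 13.0000 15.6000]
After op 4 tick(1): ref=14.0000 raw=[12.6000 14.2500 16.8000]
After op 5 sync(2): ref=14.0000 raw=[12.6000 14.2500 14.0000]
After op 6 tick(8): ref=22.0000 raw=[19.8000 24.2500 23.6000]
After op 7 tick(7): ref=29.0000 raw=[26.1000 33.0000 32.0000]
After op 8 sync(2): ref=29.0000 raw=[26.1000 33.0000 29.0000]
Wrap final raw readings (mod 24): 26.1000 mod 24 = 2.1000; 33.0000 mod 24 = 9.0000; 29.0000 mod 24 = 5.0000

Answer: 2.1000 9.0000 5.0000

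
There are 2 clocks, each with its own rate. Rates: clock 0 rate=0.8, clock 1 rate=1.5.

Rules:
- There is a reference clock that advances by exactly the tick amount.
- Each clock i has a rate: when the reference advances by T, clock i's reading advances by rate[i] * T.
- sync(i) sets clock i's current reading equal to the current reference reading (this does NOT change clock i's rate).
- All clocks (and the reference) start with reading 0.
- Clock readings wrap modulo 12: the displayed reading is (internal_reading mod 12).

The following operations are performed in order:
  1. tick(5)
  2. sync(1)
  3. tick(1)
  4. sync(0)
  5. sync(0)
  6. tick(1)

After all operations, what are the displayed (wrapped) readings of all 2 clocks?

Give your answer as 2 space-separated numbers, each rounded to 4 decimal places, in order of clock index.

After op 1 tick(5): ref=5.0000 raw=[4.0000 7.5000]
After op 2 sync(1): ref=5.0000 raw=[4.0000 5.0000]
After op 3 tick(1): ref=6.0000 raw=[4.8000 6.5000]
After op 4 sync(0): ref=6.0000 raw=[6.0000 6.5000]
After op 5 sync(0): ref=6.0000 raw=[6.0000 6.5000]
After op 6 tick(1): ref=7.0000 raw=[6.8000 8.0000]
Wrap final raw readings (mod 12): 6.8000 mod 12 = 6.8000; 8.0000 mod 12 = 8.0000

Answer: 6.8000 8.0000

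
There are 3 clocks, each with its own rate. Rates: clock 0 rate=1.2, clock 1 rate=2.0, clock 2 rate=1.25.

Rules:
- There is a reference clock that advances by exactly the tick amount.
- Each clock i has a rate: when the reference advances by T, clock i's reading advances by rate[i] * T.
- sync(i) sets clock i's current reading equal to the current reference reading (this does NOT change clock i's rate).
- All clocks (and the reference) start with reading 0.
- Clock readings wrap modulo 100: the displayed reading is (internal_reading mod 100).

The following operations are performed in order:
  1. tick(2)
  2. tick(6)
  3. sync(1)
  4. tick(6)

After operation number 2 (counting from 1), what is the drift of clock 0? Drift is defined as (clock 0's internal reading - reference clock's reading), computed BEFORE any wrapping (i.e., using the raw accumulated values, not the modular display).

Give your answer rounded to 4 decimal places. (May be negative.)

Answer: 1.6000

Derivation:
After op 1 tick(2): ref=2.0000 raw=[2.4000 4.0000 2.5000]
After op 2 tick(6): ref=8.0000 raw=[9.6000 16.0000 10.0000]
Drift of clock 0 after op 2: 9.6000 - 8.0000 = 1.6000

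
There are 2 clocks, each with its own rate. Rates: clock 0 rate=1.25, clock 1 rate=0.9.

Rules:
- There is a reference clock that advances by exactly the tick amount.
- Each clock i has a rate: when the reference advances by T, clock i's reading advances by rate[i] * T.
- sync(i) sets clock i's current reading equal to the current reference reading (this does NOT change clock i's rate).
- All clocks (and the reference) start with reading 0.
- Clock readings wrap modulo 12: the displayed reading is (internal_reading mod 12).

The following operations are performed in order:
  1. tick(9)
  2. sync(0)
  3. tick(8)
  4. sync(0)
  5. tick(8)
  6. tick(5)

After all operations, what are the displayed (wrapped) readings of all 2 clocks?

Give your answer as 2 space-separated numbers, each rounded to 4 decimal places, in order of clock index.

After op 1 tick(9): ref=9.0000 raw=[11.2500 8.1000]
After op 2 sync(0): ref=9.0000 raw=[9.0000 8.1000]
After op 3 tick(8): ref=17.0000 raw=[19.0000 15.3000]
After op 4 sync(0): ref=17.0000 raw=[17.0000 15.3000]
After op 5 tick(8): ref=25.0000 raw=[27.0000 22.5000]
After op 6 tick(5): ref=30.0000 raw=[33.2500 27.0000]
Wrap final raw readings (mod 12): 33.2500 mod 12 = 9.2500; 27.0000 mod 12 = 3.0000

Answer: 9.2500 3.0000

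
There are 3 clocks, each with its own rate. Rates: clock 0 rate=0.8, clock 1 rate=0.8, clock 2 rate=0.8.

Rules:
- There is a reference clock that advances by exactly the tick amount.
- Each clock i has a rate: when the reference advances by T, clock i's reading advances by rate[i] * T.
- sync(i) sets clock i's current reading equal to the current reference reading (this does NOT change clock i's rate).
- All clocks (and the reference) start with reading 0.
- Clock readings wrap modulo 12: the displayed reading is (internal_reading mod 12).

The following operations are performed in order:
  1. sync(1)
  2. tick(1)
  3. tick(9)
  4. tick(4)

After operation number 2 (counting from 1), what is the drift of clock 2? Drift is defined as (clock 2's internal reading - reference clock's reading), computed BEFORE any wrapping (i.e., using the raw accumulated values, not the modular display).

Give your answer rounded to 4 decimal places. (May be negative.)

Answer: -0.2000

Derivation:
After op 1 sync(1): ref=0.0000 raw=[0.0000 0.0000 0.0000]
After op 2 tick(1): ref=1.0000 raw=[0.8000 0.8000 0.8000]
Drift of clock 2 after op 2: 0.8000 - 1.0000 = -0.2000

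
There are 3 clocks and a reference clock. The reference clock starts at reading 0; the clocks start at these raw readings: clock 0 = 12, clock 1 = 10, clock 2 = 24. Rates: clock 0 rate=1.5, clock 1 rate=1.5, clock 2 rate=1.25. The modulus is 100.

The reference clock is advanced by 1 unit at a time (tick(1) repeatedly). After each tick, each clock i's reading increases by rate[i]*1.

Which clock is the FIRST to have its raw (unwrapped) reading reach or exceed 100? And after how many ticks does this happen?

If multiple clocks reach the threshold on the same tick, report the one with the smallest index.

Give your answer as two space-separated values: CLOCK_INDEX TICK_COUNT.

clock 0: start=12, rate=1.5, needs 100-12 = 88; ticks = ceil(88/1.5) = ceil(58.6667) = 59; reading at tick 59 = 12 + 1.5*59 = 100.5000
clock 1: start=10, rate=1.5, needs 100-10 = 90; ticks = ceil(90/1.5) = ceil(60.0000) = 60; reading at tick 60 = 10 + 1.5*60 = 100.0000
clock 2: start=24, rate=1.25, needs 100-24 = 76; ticks = ceil(76/1.25) = ceil(60.8000) = 61; reading at tick 61 = 24 + 1.25*61 = 100.2500
Minimum tick count = 59; winners = [0]; smallest index = 0

Answer: 0 59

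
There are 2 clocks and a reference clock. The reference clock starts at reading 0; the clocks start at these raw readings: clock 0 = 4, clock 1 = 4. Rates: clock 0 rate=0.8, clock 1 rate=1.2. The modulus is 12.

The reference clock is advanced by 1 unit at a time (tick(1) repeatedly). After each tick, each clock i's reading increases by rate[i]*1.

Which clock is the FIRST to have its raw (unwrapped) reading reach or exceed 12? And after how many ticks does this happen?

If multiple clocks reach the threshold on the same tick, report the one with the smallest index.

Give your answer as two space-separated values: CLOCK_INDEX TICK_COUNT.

Answer: 1 7

Derivation:
clock 0: start=4, rate=0.8, needs 12-4 = 8; ticks = ceil(8/0.8) = ceil(10.0000) = 10; reading at tick 10 = 4 + 0.8*10 = 12.0000
clock 1: start=4, rate=1.2, needs 12-4 = 8; ticks = ceil(8/1.2) = ceil(6.6667) = 7; reading at tick 7 = 4 + 1.2*7 = 12.4000
Minimum tick count = 7; winners = [1]; smallest index = 1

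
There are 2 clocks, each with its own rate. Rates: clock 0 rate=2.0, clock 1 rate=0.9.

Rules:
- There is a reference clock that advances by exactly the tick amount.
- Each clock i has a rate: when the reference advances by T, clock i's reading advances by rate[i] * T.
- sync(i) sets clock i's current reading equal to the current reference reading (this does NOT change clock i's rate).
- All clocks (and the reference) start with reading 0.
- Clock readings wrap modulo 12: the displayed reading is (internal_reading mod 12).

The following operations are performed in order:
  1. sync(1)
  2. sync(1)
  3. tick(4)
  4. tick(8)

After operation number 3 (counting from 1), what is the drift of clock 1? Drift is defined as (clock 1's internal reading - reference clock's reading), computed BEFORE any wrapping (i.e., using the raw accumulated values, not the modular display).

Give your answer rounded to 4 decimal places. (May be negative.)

After op 1 sync(1): ref=0.0000 raw=[0.0000 0.0000]
After op 2 sync(1): ref=0.0000 raw=[0.0000 0.0000]
After op 3 tick(4): ref=4.0000 raw=[8.0000 3.6000]
Drift of clock 1 after op 3: 3.6000 - 4.0000 = -0.4000

Answer: -0.4000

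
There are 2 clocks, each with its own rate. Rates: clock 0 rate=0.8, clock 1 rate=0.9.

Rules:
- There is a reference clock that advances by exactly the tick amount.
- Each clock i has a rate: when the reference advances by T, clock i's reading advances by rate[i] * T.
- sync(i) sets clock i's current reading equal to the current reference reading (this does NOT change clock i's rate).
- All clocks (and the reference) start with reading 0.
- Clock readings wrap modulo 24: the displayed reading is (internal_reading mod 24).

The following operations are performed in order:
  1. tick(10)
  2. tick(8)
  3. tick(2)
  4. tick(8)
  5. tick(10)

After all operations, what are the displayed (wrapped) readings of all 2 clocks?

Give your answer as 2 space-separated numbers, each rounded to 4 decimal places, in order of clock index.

Answer: 6.4000 10.2000

Derivation:
After op 1 tick(10): ref=10.0000 raw=[8.0000 9.0000]
After op 2 tick(8): ref=18.0000 raw=[14.4000 16.2000]
After op 3 tick(2): ref=20.0000 raw=[16.0000 18.0000]
After op 4 tick(8): ref=28.0000 raw=[22.4000 25.2000]
After op 5 tick(10): ref=38.0000 raw=[30.4000 34.2000]
Wrap final raw readings (mod 24): 30.4000 mod 24 = 6.4000; 34.2000 mod 24 = 10.2000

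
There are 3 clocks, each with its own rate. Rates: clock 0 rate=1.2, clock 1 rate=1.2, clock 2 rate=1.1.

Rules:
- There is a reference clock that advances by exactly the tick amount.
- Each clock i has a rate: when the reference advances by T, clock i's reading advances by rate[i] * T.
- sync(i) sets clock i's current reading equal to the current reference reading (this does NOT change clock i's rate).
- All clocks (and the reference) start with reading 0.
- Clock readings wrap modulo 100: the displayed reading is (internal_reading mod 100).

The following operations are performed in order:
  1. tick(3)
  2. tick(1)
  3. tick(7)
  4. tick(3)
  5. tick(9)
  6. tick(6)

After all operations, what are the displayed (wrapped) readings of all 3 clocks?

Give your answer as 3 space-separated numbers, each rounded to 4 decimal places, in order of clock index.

Answer: 34.8000 34.8000 31.9000

Derivation:
After op 1 tick(3): ref=3.0000 raw=[3.6000 3.6000 3.3000]
After op 2 tick(1): ref=4.0000 raw=[4.8000 4.8000 4.4000]
After op 3 tick(7): ref=11.0000 raw=[13.2000 13.2000 12.1000]
After op 4 tick(3): ref=14.0000 raw=[16.8000 16.8000 15.4000]
After op 5 tick(9): ref=23.0000 raw=[27.6000 27.6000 25.3000]
After op 6 tick(6): ref=29.0000 raw=[34.8000 34.8000 31.9000]
Wrap final raw readings (mod 100): 34.8000 mod 100 = 34.8000; 34.8000 mod 100 = 34.8000; 31.9000 mod 100 = 31.9000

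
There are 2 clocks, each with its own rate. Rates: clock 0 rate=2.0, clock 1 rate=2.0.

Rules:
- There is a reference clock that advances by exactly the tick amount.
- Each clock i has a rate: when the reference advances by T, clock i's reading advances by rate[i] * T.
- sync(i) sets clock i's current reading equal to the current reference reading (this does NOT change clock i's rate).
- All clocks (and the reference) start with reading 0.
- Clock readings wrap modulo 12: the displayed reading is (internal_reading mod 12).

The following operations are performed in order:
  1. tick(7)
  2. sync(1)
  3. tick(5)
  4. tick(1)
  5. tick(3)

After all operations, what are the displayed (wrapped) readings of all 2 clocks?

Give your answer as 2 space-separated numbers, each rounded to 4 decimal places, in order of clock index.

Answer: 8.0000 1.0000

Derivation:
After op 1 tick(7): ref=7.0000 raw=[14.0000 14.0000]
After op 2 sync(1): ref=7.0000 raw=[14.0000 7.0000]
After op 3 tick(5): ref=12.0000 raw=[24.0000 17.0000]
After op 4 tick(1): ref=13.0000 raw=[26.0000 19.0000]
After op 5 tick(3): ref=16.0000 raw=[32.0000 25.0000]
Wrap final raw readings (mod 12): 32.0000 mod 12 = 8.0000; 25.0000 mod 12 = 1.0000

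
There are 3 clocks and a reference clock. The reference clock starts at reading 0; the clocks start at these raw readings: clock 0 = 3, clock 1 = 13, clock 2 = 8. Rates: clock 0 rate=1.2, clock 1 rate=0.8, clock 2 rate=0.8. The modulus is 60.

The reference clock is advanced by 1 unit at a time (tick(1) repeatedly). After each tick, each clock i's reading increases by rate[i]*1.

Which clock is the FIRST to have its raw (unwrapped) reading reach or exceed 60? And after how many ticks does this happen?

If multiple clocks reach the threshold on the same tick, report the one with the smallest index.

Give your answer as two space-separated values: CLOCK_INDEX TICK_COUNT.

Answer: 0 48

Derivation:
clock 0: start=3, rate=1.2, needs 60-3 = 57; ticks = ceil(57/1.2) = ceil(47.5000) = 48; reading at tick 48 = 3 + 1.2*48 = 60.6000
clock 1: start=13, rate=0.8, needs 60-13 = 47; ticks = ceil(47/0.8) = ceil(58.7500) = 59; reading at tick 59 = 13 + 0.8*59 = 60.2000
clock 2: start=8, rate=0.8, needs 60-8 = 52; ticks = ceil(52/0.8) = ceil(65.0000) = 65; reading at tick 65 = 8 + 0.8*65 = 60.0000
Minimum tick count = 48; winners = [0]; smallest index = 0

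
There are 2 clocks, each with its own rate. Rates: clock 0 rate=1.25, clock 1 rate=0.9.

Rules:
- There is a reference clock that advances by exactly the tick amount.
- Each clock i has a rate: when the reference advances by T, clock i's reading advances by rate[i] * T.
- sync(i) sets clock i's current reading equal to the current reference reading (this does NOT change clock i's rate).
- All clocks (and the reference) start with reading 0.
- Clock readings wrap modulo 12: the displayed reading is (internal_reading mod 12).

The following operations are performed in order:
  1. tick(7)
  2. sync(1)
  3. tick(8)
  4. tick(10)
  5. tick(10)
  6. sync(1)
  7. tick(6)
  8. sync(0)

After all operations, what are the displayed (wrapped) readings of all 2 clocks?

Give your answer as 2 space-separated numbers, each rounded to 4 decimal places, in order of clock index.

After op 1 tick(7): ref=7.0000 raw=[8.7500 6.3000]
After op 2 sync(1): ref=7.0000 raw=[8.7500 7.0000]
After op 3 tick(8): ref=15.0000 raw=[18.7500 14.2000]
After op 4 tick(10): ref=25.0000 raw=[31.2500 23.2000]
After op 5 tick(10): ref=35.0000 raw=[43.7500 32.2000]
After op 6 sync(1): ref=35.0000 raw=[43.7500 35.0000]
After op 7 tick(6): ref=41.0000 raw=[51.2500 40.4000]
After op 8 sync(0): ref=41.0000 raw=[41.0000 40.4000]
Wrap final raw readings (mod 12): 41.0000 mod 12 = 5.0000; 40.4000 mod 12 = 4.4000

Answer: 5.0000 4.4000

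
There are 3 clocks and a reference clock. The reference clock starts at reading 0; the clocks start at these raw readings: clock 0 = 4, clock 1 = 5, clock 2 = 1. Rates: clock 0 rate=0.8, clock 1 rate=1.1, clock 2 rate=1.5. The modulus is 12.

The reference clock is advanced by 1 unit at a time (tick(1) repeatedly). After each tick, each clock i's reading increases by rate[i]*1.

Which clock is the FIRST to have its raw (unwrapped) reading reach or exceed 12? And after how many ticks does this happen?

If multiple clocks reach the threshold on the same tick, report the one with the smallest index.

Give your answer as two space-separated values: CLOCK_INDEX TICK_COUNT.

clock 0: start=4, rate=0.8, needs 12-4 = 8; ticks = ceil(8/0.8) = ceil(10.0000) = 10; reading at tick 10 = 4 + 0.8*10 = 12.0000
clock 1: start=5, rate=1.1, needs 12-5 = 7; ticks = ceil(7/1.1) = ceil(6.3636) = 7; reading at tick 7 = 5 + 1.1*7 = 12.7000
clock 2: start=1, rate=1.5, needs 12-1 = 11; ticks = ceil(11/1.5) = ceil(7.3333) = 8; reading at tick 8 = 1 + 1.5*8 = 13.0000
Minimum tick count = 7; winners = [1]; smallest index = 1

Answer: 1 7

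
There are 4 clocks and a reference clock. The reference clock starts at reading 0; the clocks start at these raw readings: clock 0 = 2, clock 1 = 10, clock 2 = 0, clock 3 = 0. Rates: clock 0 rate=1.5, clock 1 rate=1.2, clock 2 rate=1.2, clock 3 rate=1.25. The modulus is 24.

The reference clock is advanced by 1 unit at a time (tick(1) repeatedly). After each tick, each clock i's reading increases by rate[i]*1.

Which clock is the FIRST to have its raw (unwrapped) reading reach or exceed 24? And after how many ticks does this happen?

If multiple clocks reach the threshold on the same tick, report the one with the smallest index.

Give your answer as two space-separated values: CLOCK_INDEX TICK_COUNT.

Answer: 1 12

Derivation:
clock 0: start=2, rate=1.5, needs 24-2 = 22; ticks = ceil(22/1.5) = ceil(14.6667) = 15; reading at tick 15 = 2 + 1.5*15 = 24.5000
clock 1: start=10, rate=1.2, needs 24-10 = 14; ticks = ceil(14/1.2) = ceil(11.6667) = 12; reading at tick 12 = 10 + 1.2*12 = 24.4000
clock 2: start=0, rate=1.2, needs 24-0 = 24; ticks = ceil(24/1.2) = ceil(20.0000) = 20; reading at tick 20 = 0 + 1.2*20 = 24.0000
clock 3: start=0, rate=1.25, needs 24-0 = 24; ticks = ceil(24/1.25) = ceil(19.2000) = 20; reading at tick 20 = 0 + 1.25*20 = 25.0000
Minimum tick count = 12; winners = [1]; smallest index = 1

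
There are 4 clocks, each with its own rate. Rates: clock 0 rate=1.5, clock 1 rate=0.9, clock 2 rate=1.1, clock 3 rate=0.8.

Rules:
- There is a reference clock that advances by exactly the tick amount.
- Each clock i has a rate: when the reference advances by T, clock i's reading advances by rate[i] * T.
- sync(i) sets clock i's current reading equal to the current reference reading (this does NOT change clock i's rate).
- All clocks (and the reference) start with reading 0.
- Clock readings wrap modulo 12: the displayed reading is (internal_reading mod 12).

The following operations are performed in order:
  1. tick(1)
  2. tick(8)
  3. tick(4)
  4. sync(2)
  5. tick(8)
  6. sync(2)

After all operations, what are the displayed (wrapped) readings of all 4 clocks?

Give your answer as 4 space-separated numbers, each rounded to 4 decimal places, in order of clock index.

After op 1 tick(1): ref=1.0000 raw=[1.5000 0.9000 1.1000 0.8000]
After op 2 tick(8): ref=9.0000 raw=[13.5000 8.1000 9.9000 7.2000]
After op 3 tick(4): ref=13.0000 raw=[19.5000 11.7000 14.3000 10.4000]
After op 4 sync(2): ref=13.0000 raw=[19.5000 11.7000 13.0000 10.4000]
After op 5 tick(8): ref=21.0000 raw=[31.5000 18.9000 21.8000 16.8000]
After op 6 sync(2): ref=21.0000 raw=[31.5000 18.9000 21.0000 16.8000]
Wrap final raw readings (mod 12): 31.5000 mod 12 = 7.5000; 18.9000 mod 12 = 6.9000; 21.0000 mod 12 = 9.0000; 16.8000 mod 12 = 4.8000

Answer: 7.5000 6.9000 9.0000 4.8000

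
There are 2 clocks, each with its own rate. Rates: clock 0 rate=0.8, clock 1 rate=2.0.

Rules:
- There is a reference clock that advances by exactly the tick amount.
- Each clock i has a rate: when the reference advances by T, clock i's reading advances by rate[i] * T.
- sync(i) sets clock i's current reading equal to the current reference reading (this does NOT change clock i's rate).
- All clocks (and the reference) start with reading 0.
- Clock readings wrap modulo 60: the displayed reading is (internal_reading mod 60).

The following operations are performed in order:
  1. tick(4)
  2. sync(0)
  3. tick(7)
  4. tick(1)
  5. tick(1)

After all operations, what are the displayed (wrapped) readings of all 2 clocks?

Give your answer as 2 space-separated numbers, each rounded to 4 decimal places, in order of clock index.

Answer: 11.2000 26.0000

Derivation:
After op 1 tick(4): ref=4.0000 raw=[3.2000 8.0000]
After op 2 sync(0): ref=4.0000 raw=[4.0000 8.0000]
After op 3 tick(7): ref=11.0000 raw=[9.6000 22.0000]
After op 4 tick(1): ref=12.0000 raw=[10.4000 24.0000]
After op 5 tick(1): ref=13.0000 raw=[11.2000 26.0000]
Wrap final raw readings (mod 60): 11.2000 mod 60 = 11.2000; 26.0000 mod 60 = 26.0000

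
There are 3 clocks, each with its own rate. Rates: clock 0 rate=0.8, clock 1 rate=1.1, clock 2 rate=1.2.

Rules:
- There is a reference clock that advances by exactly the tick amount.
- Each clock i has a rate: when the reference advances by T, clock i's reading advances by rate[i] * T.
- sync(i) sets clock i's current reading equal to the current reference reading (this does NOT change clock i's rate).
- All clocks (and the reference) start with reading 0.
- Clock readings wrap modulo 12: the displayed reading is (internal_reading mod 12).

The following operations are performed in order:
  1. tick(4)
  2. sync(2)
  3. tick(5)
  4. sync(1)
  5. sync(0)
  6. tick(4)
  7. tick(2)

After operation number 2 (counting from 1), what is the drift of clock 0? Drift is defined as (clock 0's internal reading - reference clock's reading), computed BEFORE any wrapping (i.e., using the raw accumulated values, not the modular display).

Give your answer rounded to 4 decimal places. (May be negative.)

Answer: -0.8000

Derivation:
After op 1 tick(4): ref=4.0000 raw=[3.2000 4.4000 4.8000]
After op 2 sync(2): ref=4.0000 raw=[3.2000 4.4000 4.0000]
Drift of clock 0 after op 2: 3.2000 - 4.0000 = -0.8000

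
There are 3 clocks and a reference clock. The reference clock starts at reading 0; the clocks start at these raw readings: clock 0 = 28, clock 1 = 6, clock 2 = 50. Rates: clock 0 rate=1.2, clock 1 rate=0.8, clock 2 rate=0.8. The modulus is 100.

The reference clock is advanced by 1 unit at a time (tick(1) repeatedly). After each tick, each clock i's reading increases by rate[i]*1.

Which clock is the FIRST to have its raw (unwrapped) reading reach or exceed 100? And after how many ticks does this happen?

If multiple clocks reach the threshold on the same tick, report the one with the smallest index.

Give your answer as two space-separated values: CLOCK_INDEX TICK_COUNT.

clock 0: start=28, rate=1.2, needs 100-28 = 72; ticks = ceil(72/1.2) = ceil(60.0000) = 60; reading at tick 60 = 28 + 1.2*60 = 100.0000
clock 1: start=6, rate=0.8, needs 100-6 = 94; ticks = ceil(94/0.8) = ceil(117.5000) = 118; reading at tick 118 = 6 + 0.8*118 = 100.4000
clock 2: start=50, rate=0.8, needs 100-50 = 50; ticks = ceil(50/0.8) = ceil(62.5000) = 63; reading at tick 63 = 50 + 0.8*63 = 100.4000
Minimum tick count = 60; winners = [0]; smallest index = 0

Answer: 0 60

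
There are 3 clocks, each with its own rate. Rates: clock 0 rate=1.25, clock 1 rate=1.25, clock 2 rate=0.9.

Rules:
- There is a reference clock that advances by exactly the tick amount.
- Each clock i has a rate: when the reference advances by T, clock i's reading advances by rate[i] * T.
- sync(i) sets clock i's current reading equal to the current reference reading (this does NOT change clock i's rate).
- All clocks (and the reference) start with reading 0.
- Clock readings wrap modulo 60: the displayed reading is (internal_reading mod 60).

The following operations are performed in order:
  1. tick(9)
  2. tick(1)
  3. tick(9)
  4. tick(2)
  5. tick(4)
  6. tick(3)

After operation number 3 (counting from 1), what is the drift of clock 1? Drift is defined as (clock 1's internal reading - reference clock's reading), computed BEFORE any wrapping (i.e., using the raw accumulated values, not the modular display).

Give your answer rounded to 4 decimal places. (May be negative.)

After op 1 tick(9): ref=9.0000 raw=[11.2500 11.2500 8.1000]
After op 2 tick(1): ref=10.0000 raw=[12.5000 12.5000 9.0000]
After op 3 tick(9): ref=19.0000 raw=[23.7500 23.7500 17.1000]
Drift of clock 1 after op 3: 23.7500 - 19.0000 = 4.7500

Answer: 4.7500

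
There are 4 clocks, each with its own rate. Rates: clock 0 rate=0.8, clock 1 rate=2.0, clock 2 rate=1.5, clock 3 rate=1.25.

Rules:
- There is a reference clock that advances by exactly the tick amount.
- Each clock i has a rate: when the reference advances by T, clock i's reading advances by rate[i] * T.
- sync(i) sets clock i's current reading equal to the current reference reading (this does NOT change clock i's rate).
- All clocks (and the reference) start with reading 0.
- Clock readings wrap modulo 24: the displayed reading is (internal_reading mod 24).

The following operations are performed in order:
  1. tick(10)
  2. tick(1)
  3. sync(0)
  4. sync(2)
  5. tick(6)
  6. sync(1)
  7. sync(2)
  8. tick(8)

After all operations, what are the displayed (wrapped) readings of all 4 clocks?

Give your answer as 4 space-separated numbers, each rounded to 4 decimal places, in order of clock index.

After op 1 tick(10): ref=10.0000 raw=[8.0000 20.0000 15.0000 12.5000]
After op 2 tick(1): ref=11.0000 raw=[8.8000 22.0000 16.5000 13.7500]
After op 3 sync(0): ref=11.0000 raw=[11.0000 22.0000 16.5000 13.7500]
After op 4 sync(2): ref=11.0000 raw=[11.0000 22.0000 11.0000 13.7500]
After op 5 tick(6): ref=17.0000 raw=[15.8000 34.0000 20.0000 21.2500]
After op 6 sync(1): ref=17.0000 raw=[15.8000 17.0000 20.0000 21.2500]
After op 7 sync(2): ref=17.0000 raw=[15.8000 17.0000 17.0000 21.2500]
After op 8 tick(8): ref=25.0000 raw=[22.2000 33.0000 29.0000 31.2500]
Wrap final raw readings (mod 24): 22.2000 mod 24 = 22.2000; 33.0000 mod 24 = 9.0000; 29.0000 mod 24 = 5.0000; 31.2500 mod 24 = 7.2500

Answer: 22.2000 9.0000 5.0000 7.2500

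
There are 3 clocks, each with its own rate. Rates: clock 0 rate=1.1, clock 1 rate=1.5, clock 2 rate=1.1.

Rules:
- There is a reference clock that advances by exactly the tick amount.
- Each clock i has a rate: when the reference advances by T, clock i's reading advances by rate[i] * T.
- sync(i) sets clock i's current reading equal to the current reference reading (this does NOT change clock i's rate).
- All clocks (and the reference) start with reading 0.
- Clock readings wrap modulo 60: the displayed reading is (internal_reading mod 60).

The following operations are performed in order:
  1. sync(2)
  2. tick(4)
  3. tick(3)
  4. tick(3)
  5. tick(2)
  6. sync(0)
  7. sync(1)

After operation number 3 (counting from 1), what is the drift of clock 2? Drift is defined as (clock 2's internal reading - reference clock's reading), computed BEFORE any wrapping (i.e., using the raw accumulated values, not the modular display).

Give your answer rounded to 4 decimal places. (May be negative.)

After op 1 sync(2): ref=0.0000 raw=[0.0000 0.0000 0.0000]
After op 2 tick(4): ref=4.0000 raw=[4.4000 6.0000 4.4000]
After op 3 tick(3): ref=7.0000 raw=[7.7000 10.5000 7.7000]
Drift of clock 2 after op 3: 7.7000 - 7.0000 = 0.7000

Answer: 0.7000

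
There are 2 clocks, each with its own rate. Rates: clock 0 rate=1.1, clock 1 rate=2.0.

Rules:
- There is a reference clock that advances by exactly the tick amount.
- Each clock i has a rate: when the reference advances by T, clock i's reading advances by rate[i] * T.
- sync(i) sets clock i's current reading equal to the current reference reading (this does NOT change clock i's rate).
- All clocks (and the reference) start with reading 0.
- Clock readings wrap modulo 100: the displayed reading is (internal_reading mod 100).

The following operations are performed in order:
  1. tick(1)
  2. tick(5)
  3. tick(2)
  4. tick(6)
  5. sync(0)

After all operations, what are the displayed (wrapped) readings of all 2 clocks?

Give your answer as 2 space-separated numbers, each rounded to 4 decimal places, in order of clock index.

Answer: 14.0000 28.0000

Derivation:
After op 1 tick(1): ref=1.0000 raw=[1.1000 2.0000]
After op 2 tick(5): ref=6.0000 raw=[6.6000 12.0000]
After op 3 tick(2): ref=8.0000 raw=[8.8000 16.0000]
After op 4 tick(6): ref=14.0000 raw=[15.4000 28.0000]
After op 5 sync(0): ref=14.0000 raw=[14.0000 28.0000]
Wrap final raw readings (mod 100): 14.0000 mod 100 = 14.0000; 28.0000 mod 100 = 28.0000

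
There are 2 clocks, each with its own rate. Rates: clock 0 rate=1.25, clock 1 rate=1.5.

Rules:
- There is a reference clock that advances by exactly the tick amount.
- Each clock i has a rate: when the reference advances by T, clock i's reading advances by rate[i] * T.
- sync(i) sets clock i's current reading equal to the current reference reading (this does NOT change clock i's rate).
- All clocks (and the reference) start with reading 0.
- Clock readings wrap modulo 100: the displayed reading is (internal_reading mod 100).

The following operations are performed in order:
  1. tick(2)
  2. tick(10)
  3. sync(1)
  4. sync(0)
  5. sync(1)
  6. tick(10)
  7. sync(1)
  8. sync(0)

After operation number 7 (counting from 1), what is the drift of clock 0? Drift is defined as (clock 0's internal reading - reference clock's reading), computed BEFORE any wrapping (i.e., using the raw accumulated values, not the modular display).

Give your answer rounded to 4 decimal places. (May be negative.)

Answer: 2.5000

Derivation:
After op 1 tick(2): ref=2.0000 raw=[2.5000 3.0000]
After op 2 tick(10): ref=12.0000 raw=[15.0000 18.0000]
After op 3 sync(1): ref=12.0000 raw=[15.0000 12.0000]
After op 4 sync(0): ref=12.0000 raw=[12.0000 12.0000]
After op 5 sync(1): ref=12.0000 raw=[12.0000 12.0000]
After op 6 tick(10): ref=22.0000 raw=[24.5000 27.0000]
After op 7 sync(1): ref=22.0000 raw=[24.5000 22.0000]
Drift of clock 0 after op 7: 24.5000 - 22.0000 = 2.5000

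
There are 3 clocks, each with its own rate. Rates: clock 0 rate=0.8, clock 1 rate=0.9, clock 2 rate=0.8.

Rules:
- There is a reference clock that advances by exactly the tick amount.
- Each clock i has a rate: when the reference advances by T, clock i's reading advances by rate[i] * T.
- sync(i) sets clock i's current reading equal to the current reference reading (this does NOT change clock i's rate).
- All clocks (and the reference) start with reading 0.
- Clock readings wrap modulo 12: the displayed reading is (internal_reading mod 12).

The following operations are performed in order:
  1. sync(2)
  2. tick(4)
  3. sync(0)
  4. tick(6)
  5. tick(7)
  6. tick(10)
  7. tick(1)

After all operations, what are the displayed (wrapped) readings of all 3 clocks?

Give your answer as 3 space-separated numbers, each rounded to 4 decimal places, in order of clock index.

After op 1 sync(2): ref=0.0000 raw=[0.0000 0.0000 0.0000]
After op 2 tick(4): ref=4.0000 raw=[3.2000 3.6000 3.2000]
After op 3 sync(0): ref=4.0000 raw=[4.0000 3.6000 3.2000]
After op 4 tick(6): ref=10.0000 raw=[8.8000 9.0000 8.0000]
After op 5 tick(7): ref=17.0000 raw=[14.4000 15.3000 13.6000]
After op 6 tick(10): ref=27.0000 raw=[22.4000 24.3000 21.6000]
After op 7 tick(1): ref=28.0000 raw=[23.2000 25.2000 22.4000]
Wrap final raw readings (mod 12): 23.2000 mod 12 = 11.2000; 25.2000 mod 12 = 1.2000; 22.4000 mod 12 = 10.4000

Answer: 11.2000 1.2000 10.4000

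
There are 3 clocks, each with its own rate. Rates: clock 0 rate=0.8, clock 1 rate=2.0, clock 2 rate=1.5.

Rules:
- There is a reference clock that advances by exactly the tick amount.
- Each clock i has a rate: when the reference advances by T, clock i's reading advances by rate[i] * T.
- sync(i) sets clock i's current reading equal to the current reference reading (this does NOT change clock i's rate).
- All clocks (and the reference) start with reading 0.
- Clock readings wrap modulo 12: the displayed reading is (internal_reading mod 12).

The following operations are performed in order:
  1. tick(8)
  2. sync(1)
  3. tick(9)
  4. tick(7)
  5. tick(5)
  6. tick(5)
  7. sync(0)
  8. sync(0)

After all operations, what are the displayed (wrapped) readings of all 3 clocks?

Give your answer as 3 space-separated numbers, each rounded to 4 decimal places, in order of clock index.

Answer: 10.0000 0.0000 3.0000

Derivation:
After op 1 tick(8): ref=8.0000 raw=[6.4000 16.0000 12.0000]
After op 2 sync(1): ref=8.0000 raw=[6.4000 8.0000 12.0000]
After op 3 tick(9): ref=17.0000 raw=[13.6000 26.0000 25.5000]
After op 4 tick(7): ref=24.0000 raw=[19.2000 40.0000 36.0000]
After op 5 tick(5): ref=29.0000 raw=[23.2000 50.0000 43.5000]
After op 6 tick(5): ref=34.0000 raw=[27.2000 60.0000 51.0000]
After op 7 sync(0): ref=34.0000 raw=[34.0000 60.0000 51.0000]
After op 8 sync(0): ref=34.0000 raw=[34.0000 60.0000 51.0000]
Wrap final raw readings (mod 12): 34.0000 mod 12 = 10.0000; 60.0000 mod 12 = 0.0000; 51.0000 mod 12 = 3.0000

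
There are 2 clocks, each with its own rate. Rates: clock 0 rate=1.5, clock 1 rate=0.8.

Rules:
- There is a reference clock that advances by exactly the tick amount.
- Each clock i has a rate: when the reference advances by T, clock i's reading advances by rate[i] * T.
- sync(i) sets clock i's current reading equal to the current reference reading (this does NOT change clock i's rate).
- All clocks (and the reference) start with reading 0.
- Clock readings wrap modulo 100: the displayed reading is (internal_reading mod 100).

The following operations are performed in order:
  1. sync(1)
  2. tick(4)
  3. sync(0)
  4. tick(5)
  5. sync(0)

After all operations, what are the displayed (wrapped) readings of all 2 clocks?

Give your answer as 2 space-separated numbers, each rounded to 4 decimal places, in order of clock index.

Answer: 9.0000 7.2000

Derivation:
After op 1 sync(1): ref=0.0000 raw=[0.0000 0.0000]
After op 2 tick(4): ref=4.0000 raw=[6.0000 3.2000]
After op 3 sync(0): ref=4.0000 raw=[4.0000 3.2000]
After op 4 tick(5): ref=9.0000 raw=[11.5000 7.2000]
After op 5 sync(0): ref=9.0000 raw=[9.0000 7.2000]
Wrap final raw readings (mod 100): 9.0000 mod 100 = 9.0000; 7.2000 mod 100 = 7.2000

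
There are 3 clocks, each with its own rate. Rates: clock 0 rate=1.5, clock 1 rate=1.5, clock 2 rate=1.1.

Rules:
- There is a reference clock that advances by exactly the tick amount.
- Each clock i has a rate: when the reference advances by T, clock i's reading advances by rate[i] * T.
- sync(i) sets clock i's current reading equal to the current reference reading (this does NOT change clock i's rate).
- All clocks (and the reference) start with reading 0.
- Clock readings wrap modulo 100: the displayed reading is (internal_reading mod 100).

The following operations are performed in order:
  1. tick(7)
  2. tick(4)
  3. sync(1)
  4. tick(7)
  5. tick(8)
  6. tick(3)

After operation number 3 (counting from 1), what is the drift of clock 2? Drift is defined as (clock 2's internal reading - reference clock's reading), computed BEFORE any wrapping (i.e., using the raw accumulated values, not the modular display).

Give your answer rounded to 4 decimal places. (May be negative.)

Answer: 1.1000

Derivation:
After op 1 tick(7): ref=7.0000 raw=[10.5000 10.5000 7.7000]
After op 2 tick(4): ref=11.0000 raw=[16.5000 16.5000 12.1000]
After op 3 sync(1): ref=11.0000 raw=[16.5000 11.0000 12.1000]
Drift of clock 2 after op 3: 12.1000 - 11.0000 = 1.1000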